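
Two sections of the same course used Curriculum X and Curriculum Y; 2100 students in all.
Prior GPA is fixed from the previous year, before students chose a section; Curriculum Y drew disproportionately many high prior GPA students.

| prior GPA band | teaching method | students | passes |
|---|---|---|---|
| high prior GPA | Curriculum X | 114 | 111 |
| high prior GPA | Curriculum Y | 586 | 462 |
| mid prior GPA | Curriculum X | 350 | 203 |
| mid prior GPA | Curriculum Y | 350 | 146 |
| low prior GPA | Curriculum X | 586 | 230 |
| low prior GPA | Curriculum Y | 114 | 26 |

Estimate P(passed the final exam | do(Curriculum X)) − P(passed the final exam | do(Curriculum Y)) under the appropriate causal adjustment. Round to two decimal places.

+0.17

The prior GPA band-specific comparison favours Curriculum X throughout, but the pooled figures favour Curriculum Y. The question is whether to condition on prior GPA band.
Nothing the teaching method does changes prior GPA band; the imbalance is an allocation artefact. With prior GPA band also predicting the outcome, the pooled figure is confounded, and the within-stratum comparison is the causal one.
Adjusting over the population distribution of prior GPA band: 0.333·(0.974−0.788) + 0.333·(0.580−0.417) + 0.333·(0.392−0.228) = +0.171.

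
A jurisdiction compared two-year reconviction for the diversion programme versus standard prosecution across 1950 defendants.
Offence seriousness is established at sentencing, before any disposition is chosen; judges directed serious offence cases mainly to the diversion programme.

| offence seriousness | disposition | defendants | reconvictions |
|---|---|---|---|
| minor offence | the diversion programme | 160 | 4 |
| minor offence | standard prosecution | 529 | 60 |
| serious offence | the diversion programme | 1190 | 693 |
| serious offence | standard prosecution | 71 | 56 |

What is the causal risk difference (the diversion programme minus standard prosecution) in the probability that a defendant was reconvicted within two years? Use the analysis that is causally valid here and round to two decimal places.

Since offence seriousness is a pre-existing factor (not a product of the disposition) and it affects the outcome on its own, it is a confounder. The stratified rates, not the pooled rate, identify the causal effect.
Adjusting over the population distribution of offence seriousness: 0.353·(0.025−0.113) + 0.647·(0.582−0.789) = -0.165.

-0.16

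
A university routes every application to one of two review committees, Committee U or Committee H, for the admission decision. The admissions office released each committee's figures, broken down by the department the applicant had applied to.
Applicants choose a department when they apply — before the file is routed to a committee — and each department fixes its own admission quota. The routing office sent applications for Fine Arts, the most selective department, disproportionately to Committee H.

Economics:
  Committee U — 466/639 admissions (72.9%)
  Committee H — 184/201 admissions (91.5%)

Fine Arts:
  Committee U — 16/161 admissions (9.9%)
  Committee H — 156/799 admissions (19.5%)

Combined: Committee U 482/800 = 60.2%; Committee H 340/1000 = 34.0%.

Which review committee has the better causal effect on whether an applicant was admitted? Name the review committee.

Department satisfies the back-door criterion: it is not a descendant of the review committee, and it blocks the spurious path from review committee to outcome. Adjusting for it (i.e., using the within-department rates) gives the causal effect.
Within each level — Economics: 72.9% vs 91.5%; Fine Arts: 9.9% vs 19.5% — Committee H is higher every time.

Committee H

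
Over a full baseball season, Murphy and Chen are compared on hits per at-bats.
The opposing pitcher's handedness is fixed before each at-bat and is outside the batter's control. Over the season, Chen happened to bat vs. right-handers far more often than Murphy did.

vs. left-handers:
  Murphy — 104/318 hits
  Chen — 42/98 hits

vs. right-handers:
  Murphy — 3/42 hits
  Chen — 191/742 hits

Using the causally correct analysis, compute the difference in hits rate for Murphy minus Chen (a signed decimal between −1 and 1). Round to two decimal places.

Chen is higher inside every pitcher handedness stratum but Murphy is higher in aggregate. Whether to stratify depends on how pitcher handedness relates to the player.
Nothing the player does changes pitcher handedness; the imbalance is an allocation artefact. With pitcher handedness also predicting the outcome, the pooled figure is confounded, and the within-stratum comparison is the causal one.
Adjusting over the population distribution of pitcher handedness: 0.347·(0.327−0.429) + 0.653·(0.071−0.257) = -0.157.

-0.16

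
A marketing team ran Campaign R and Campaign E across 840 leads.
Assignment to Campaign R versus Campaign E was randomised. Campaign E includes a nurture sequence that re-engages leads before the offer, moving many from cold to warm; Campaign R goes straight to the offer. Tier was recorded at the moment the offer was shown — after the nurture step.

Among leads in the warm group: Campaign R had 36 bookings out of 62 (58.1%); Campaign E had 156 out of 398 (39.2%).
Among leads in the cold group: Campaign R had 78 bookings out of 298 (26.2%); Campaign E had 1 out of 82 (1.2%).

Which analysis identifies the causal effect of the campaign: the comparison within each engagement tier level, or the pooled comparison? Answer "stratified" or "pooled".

Because the campaign influences engagement tier, engagement tier is a post-treatment mediator, not a confounder. Stratifying on it would bias the estimate; the causal effect is the crude pooled difference.
Pooled: Campaign R 31.7% vs Campaign E 32.7%; Campaign E is higher overall.

pooled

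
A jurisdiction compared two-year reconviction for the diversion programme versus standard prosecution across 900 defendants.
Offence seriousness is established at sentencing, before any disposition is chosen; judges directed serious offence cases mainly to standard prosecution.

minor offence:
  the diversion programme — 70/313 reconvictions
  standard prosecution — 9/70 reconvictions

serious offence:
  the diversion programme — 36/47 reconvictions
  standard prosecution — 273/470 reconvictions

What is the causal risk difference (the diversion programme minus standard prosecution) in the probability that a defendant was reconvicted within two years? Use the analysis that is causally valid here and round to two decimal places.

Here offence seriousness is a common cause — it drives both which disposition a case falls under and the outcome. The crude comparison mixes populations; the stratum-specific rates are the causally relevant ones.
Adjusting over the population distribution of offence seriousness: 0.426·(0.224−0.129) + 0.574·(0.766−0.581) = +0.147.

+0.15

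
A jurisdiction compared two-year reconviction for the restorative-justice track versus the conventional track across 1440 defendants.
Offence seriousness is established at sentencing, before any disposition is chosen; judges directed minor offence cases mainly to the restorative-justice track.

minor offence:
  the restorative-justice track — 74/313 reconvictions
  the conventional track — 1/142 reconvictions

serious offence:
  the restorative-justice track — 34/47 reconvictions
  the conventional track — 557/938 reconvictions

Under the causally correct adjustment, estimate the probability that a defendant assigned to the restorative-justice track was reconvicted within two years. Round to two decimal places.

0.57

The imbalance in offence seriousness arose from how defendants were allocated, not from anything the disposition did; and offence seriousness independently affects the outcome. The pooled gap is confounded — condition on offence seriousness.
Standardising the restorative-justice track to the population offence seriousness mix: 0.316·74/313 + 0.684·34/47 = 0.570.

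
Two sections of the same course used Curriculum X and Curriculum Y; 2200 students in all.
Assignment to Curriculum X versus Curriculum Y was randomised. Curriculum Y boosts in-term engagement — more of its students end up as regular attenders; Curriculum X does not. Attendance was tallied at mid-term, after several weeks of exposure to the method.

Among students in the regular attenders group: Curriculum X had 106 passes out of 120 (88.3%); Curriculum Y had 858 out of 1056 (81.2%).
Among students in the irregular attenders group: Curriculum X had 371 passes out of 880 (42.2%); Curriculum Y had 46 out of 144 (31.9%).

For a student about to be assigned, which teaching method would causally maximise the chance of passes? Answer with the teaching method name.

Curriculum Y

The mid-term attendance-specific comparison favours Curriculum X throughout, but the pooled figures favour Curriculum Y. The question is whether to condition on mid-term attendance.
The distribution of mid-term attendance is itself part of what the teaching method does — it is an intermediate outcome. Holding it fixed would remove that part of the effect; the total effect is the pooled difference.
Pooled: Curriculum X 47.7% vs Curriculum Y 75.3%; Curriculum Y is higher overall.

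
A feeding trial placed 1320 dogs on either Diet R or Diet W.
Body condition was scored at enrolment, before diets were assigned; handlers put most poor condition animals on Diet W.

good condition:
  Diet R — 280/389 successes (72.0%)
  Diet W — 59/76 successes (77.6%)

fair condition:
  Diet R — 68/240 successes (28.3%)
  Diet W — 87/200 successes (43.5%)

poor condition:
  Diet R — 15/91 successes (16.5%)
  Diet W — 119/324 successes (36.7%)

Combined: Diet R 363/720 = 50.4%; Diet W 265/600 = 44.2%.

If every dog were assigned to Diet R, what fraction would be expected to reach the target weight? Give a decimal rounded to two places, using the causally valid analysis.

Diet W is higher inside every starting body condition stratum but Diet R is higher in aggregate. Whether to stratify depends on how starting body condition relates to the diet.
Starting body condition is set before the diet has any effect — it is not caused by the diet — and it independently drives the outcome. That makes it a confounder, so the causal comparison is within starting body condition levels.
Standardising Diet R to the population starting body condition mix: 0.352·280/389 + 0.333·68/240 + 0.314·15/91 = 0.400.

0.40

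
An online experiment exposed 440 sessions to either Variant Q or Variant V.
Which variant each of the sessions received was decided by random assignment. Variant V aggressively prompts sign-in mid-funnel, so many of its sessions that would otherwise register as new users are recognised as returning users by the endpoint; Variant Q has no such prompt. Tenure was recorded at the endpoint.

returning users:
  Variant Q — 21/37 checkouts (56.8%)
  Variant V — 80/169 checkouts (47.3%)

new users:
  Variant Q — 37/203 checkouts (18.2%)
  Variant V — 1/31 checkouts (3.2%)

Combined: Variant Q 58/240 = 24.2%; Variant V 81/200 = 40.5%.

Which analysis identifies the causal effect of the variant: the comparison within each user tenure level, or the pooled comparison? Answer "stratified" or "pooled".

pooled

User tenure lies on the pathway variant → user tenure → outcome, so adjusting for it blocks the indirect effect. For the total causal effect of variant, use the unadjusted pooled rates.
Pooled: Variant Q 24.2% vs Variant V 40.5%; Variant V is higher overall.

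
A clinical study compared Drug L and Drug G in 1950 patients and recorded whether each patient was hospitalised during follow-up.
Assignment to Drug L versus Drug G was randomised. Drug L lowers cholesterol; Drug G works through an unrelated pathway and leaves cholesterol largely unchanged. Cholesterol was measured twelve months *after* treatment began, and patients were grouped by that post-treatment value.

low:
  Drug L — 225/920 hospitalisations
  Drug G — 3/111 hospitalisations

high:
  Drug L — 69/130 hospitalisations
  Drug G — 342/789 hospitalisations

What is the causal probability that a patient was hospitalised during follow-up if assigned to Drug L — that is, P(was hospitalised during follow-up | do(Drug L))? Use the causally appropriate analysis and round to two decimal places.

Cholesterol here is a post-treatment variable shaped by the drug; conditioning on it would introduce bias rather than remove it. The overall comparison is the causal one.
So P(outcome | do(Drug L)) is just the pooled rate for Drug L: 294/1050 = 0.280.

0.28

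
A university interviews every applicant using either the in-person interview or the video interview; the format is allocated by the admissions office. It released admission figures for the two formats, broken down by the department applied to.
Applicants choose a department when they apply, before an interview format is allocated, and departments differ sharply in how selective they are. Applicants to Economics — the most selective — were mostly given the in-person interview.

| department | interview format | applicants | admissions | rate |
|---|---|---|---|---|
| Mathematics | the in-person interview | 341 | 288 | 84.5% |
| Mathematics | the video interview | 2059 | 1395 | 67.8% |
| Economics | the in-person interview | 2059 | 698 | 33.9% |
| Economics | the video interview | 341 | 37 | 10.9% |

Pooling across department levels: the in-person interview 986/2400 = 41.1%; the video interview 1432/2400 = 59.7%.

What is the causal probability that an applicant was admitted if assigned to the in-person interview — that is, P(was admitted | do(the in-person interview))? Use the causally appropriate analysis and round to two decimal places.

Department satisfies the back-door criterion: it is not a descendant of the interview format, and it blocks the spurious path from interview format to outcome. Adjusting for it (i.e., using the within-department rates) gives the causal effect.
Standardising the in-person interview to the population department mix: 0.500·288/341 + 0.500·698/2059 = 0.592.

0.59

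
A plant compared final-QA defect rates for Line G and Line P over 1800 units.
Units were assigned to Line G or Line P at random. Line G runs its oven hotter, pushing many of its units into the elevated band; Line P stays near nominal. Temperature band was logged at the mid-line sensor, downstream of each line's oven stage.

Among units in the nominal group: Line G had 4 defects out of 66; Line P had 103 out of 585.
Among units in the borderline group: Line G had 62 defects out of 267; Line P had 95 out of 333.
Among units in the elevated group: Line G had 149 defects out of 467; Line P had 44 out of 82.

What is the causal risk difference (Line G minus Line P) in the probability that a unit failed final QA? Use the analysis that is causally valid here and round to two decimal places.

In-process temperature band lies on the pathway line → in-process temperature band → outcome, so adjusting for it blocks the indirect effect. For the total causal effect of line, use the unadjusted pooled rates.
The causal difference is the pooled difference: 0.269 − 0.242 = +0.027.

+0.03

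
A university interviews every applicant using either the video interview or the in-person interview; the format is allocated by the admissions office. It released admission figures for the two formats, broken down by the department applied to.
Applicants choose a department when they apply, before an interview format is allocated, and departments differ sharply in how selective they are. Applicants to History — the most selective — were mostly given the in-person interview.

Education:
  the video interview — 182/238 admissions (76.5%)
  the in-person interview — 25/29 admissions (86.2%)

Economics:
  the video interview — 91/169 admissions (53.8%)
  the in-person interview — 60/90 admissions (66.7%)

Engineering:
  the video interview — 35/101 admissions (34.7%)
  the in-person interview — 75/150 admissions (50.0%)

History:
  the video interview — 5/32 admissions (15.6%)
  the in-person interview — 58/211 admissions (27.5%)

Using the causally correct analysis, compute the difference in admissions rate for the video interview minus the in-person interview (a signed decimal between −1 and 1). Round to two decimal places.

The imbalance in department arose from how applicants were allocated, not from anything the interview format did; and department independently affects the outcome. The pooled gap is confounded — condition on department.
Adjusting over the population distribution of department: 0.262·(0.765−0.862) + 0.254·(0.538−0.667) + 0.246·(0.347−0.500) + 0.238·(0.156−0.275) = -0.124.

-0.12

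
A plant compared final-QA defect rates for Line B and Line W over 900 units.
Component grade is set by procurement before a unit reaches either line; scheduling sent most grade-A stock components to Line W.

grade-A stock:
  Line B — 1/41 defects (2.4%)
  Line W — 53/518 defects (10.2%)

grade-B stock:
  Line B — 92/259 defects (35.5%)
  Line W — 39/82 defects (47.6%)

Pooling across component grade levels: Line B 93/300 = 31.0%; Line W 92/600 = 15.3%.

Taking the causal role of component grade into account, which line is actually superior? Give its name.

Line B

Line B is lower inside every component grade stratum but Line W is lower in aggregate. Whether to stratify depends on how component grade relates to the line.
Component grade is set before the line has any effect — it is not caused by the line — and it independently drives the outcome. That makes it a confounder, so the causal comparison is within component grade levels.
Within each level — grade-A stock: 2.4% vs 10.2%; grade-B stock: 35.5% vs 47.6% — Line B is lower every time.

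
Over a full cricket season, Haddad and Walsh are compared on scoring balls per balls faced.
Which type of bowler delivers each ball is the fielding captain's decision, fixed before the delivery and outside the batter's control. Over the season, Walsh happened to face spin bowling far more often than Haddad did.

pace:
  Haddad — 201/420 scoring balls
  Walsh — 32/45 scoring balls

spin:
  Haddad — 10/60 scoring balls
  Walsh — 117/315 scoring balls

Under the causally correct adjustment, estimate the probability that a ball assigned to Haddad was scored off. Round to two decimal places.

0.34

Within every bowling type level Walsh has the higher rate, yet pooled Haddad does — Simpson's reversal.
The imbalance in bowling type arose from how balls faced were allocated, not from anything the player did; and bowling type independently affects the outcome. The pooled gap is confounded — condition on bowling type.
Standardising Haddad to the population bowling type mix: 0.554·201/420 + 0.446·10/60 = 0.339.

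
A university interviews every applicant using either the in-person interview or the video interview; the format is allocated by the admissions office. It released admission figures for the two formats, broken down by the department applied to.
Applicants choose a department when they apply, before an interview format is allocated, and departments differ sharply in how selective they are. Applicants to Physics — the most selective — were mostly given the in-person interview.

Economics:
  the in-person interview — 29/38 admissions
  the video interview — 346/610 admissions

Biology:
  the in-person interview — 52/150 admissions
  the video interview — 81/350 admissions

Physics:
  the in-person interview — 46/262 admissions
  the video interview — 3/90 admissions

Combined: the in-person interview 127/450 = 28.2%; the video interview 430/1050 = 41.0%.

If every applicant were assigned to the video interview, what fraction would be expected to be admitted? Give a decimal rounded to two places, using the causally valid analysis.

Since department is a pre-existing factor (not a product of the interview format) and it affects the outcome on its own, it is a confounder. The stratified rates, not the pooled rate, identify the causal effect.
Standardising the video interview to the population department mix: 0.432·346/610 + 0.333·81/350 + 0.235·3/90 = 0.330.

0.33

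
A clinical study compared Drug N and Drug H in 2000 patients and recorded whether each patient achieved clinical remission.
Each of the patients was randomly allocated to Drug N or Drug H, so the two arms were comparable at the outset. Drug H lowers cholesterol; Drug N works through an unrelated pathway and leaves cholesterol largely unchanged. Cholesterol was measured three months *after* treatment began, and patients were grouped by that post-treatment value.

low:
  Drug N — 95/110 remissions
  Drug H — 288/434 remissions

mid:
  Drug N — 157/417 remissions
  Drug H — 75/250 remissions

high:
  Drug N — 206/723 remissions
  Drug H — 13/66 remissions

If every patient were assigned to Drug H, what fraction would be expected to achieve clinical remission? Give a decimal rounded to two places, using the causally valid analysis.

Within every cholesterol level Drug N has the higher rate, yet pooled Drug H does — Simpson's reversal.
Cholesterol lies on the pathway drug → cholesterol → outcome, so adjusting for it blocks the indirect effect. For the total causal effect of drug, use the unadjusted pooled rates.
So P(outcome | do(Drug H)) is just the pooled rate for Drug H: 376/750 = 0.501.

0.50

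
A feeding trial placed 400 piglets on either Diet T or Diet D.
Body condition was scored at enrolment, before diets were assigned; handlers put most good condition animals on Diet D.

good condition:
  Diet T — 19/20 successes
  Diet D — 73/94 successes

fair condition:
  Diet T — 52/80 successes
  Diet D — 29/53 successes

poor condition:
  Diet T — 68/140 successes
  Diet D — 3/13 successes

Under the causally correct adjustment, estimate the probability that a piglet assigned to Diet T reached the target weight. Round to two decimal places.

The stratified and pooled comparisons disagree (Diet T wins within each starting body condition; Diet D wins overall), so the answer turns on the causal role of starting body condition.
Since starting body condition is a pre-existing factor (not a product of the diet) and it affects the outcome on its own, it is a confounder. The stratified rates, not the pooled rate, identify the causal effect.
Standardising Diet T to the population starting body condition mix: 0.285·19/20 + 0.333·52/80 + 0.383·68/140 = 0.673.

0.67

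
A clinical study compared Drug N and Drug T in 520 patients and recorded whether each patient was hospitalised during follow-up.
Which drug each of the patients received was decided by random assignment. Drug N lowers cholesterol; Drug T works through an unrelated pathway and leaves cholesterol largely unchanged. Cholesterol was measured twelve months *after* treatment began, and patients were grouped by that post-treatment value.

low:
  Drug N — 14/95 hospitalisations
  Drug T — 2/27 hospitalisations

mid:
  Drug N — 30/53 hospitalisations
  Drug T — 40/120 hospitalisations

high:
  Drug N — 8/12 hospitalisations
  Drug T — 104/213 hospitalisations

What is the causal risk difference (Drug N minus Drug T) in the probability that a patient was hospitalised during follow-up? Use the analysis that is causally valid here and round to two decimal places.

Because the drug influences cholesterol, cholesterol is a post-treatment mediator, not a confounder. Stratifying on it would bias the estimate; the causal effect is the crude pooled difference.
The causal difference is the pooled difference: 0.325 − 0.406 = -0.081.

-0.08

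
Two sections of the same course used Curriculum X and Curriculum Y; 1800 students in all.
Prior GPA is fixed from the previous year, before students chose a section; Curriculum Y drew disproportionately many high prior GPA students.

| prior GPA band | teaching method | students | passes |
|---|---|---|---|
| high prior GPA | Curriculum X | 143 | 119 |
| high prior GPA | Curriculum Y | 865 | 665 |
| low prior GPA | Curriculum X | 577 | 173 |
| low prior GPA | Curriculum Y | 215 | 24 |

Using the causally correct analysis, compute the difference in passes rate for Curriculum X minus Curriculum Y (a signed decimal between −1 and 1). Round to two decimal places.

+0.12

The imbalance in prior GPA band arose from how students were allocated, not from anything the teaching method did; and prior GPA band independently affects the outcome. The pooled gap is confounded — condition on prior GPA band.
Adjusting over the population distribution of prior GPA band: 0.560·(0.832−0.769) + 0.440·(0.300−0.112) = +0.118.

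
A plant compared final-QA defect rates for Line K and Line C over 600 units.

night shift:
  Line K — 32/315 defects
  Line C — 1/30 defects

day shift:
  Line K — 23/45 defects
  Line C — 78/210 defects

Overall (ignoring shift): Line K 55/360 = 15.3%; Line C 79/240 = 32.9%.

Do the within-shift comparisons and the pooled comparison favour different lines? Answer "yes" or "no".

yes

Within each shift level (night shift 10.2% vs 3.3%; day shift 51.1% vs 37.1%), Line C has the lower rate every time. Pooled: 15.3% vs 32.9% — Line K has the lower rate overall. The two comparisons disagree.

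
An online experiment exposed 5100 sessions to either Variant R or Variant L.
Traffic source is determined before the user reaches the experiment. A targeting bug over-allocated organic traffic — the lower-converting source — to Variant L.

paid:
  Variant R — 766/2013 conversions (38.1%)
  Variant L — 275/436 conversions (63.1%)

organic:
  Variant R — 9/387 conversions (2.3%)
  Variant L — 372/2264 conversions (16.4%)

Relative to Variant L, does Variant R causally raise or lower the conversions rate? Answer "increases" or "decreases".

decreases

The stratified and pooled comparisons disagree (Variant L wins within each traffic source; Variant R wins overall), so the answer turns on the causal role of traffic source.
Nothing the variant does changes traffic source; the imbalance is an allocation artefact. With traffic source also predicting the outcome, the pooled figure is confounded, and the within-stratum comparison is the causal one.
Within each level — paid: 38.1% vs 63.1%; organic: 2.3% vs 16.4% — Variant L is higher every time.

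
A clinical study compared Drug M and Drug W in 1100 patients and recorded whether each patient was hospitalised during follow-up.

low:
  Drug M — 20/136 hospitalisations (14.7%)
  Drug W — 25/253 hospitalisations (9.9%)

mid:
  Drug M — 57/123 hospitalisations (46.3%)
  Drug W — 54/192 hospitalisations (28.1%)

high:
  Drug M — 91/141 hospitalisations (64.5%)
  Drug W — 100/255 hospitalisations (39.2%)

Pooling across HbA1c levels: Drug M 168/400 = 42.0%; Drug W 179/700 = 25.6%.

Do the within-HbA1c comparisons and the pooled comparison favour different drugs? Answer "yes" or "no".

no

Within each HbA1c level (low 14.7% vs 9.9%; mid 46.3% vs 28.1%; high 64.5% vs 39.2%), Drug W has the lower rate every time. Pooled: 42.0% vs 25.6% — Drug W has the lower rate overall. They agree.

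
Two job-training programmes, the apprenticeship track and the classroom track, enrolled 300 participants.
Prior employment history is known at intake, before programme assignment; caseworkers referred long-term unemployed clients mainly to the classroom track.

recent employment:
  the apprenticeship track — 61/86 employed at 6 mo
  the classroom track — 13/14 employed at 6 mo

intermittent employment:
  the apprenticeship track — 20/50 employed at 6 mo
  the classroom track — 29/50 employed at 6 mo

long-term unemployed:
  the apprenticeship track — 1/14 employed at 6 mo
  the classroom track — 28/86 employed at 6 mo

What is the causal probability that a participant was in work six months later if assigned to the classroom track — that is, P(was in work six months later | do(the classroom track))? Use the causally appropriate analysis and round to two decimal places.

0.61

Prior employment history satisfies the back-door criterion: it is not a descendant of the programme, and it blocks the spurious path from programme to outcome. Adjusting for it (i.e., using the within-prior employment history rates) gives the causal effect.
Standardising the classroom track to the population prior employment history mix: 0.333·13/14 + 0.333·29/50 + 0.333·28/86 = 0.611.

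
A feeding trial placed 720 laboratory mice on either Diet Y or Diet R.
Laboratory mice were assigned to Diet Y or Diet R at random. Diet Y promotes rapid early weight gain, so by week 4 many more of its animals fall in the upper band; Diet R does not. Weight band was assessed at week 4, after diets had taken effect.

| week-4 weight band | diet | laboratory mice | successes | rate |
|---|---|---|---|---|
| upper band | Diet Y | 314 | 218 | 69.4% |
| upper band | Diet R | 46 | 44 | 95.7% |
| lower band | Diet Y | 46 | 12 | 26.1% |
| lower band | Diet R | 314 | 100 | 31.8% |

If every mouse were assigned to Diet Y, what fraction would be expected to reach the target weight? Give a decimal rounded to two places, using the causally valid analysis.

0.64

Within every week-4 weight band level Diet R has the higher rate, yet pooled Diet Y does — Simpson's reversal.
Week-4 weight band here is a post-treatment variable shaped by the diet; conditioning on it would introduce bias rather than remove it. The overall comparison is the causal one.
So P(outcome | do(Diet Y)) is just the pooled rate for Diet Y: 230/360 = 0.639.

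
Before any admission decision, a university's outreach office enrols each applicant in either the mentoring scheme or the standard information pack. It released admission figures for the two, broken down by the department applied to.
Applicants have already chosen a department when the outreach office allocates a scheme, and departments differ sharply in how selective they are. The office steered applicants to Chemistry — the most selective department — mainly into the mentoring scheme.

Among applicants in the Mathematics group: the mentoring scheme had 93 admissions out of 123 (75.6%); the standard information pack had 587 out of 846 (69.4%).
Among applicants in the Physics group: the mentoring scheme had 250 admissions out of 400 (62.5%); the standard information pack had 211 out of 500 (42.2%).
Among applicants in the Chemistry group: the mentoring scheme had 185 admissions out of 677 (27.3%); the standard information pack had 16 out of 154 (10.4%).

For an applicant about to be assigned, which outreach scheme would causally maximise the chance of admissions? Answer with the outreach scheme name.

Within every department level the mentoring scheme has the higher rate, yet pooled the standard information pack does — Simpson's reversal.
Department satisfies the back-door criterion: it is not a descendant of the outreach scheme, and it blocks the spurious path from outreach scheme to outcome. Adjusting for it (i.e., using the within-department rates) gives the causal effect.
Within each level — Mathematics: 75.6% vs 69.4%; Physics: 62.5% vs 42.2%; Chemistry: 27.3% vs 10.4% — the mentoring scheme is higher every time.

the mentoring scheme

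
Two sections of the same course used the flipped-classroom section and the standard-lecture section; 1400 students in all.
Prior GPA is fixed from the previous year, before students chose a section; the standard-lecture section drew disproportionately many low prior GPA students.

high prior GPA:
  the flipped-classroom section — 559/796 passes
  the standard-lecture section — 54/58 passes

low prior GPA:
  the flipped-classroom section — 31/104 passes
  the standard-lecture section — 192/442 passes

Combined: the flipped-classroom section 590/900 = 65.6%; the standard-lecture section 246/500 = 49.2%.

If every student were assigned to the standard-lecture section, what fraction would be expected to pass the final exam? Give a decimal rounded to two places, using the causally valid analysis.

Prior GPA band differs across teaching methods for reasons unrelated to any effect of the teaching method itself, and it separately predicts the outcome — a classic confounder. We must compare within prior GPA band levels.
Standardising the standard-lecture section to the population prior GPA band mix: 0.610·54/58 + 0.390·192/442 = 0.737.

0.74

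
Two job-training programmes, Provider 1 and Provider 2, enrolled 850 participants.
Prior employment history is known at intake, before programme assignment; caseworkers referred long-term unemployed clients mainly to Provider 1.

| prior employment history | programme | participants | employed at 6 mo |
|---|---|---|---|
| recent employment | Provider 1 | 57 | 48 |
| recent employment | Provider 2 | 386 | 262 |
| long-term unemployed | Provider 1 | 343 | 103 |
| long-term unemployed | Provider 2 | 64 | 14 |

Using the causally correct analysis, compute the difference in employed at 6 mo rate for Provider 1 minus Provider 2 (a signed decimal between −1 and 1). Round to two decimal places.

The stratified and pooled comparisons disagree (Provider 1 wins within each prior employment history; Provider 2 wins overall), so the answer turns on the causal role of prior employment history.
Here prior employment history is a common cause — it drives both which programme a case falls under and the outcome. The crude comparison mixes populations; the stratum-specific rates are the causally relevant ones.
Adjusting over the population distribution of prior employment history: 0.521·(0.842−0.679) + 0.479·(0.300−0.219) = +0.124.

+0.12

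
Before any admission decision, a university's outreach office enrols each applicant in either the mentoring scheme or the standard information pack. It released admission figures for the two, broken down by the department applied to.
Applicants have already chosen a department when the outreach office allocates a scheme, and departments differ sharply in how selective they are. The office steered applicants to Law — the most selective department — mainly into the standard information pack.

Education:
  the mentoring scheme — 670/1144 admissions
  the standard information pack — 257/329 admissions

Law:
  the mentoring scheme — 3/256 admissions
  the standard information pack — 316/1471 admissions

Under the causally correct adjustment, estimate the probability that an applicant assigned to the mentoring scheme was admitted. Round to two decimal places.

0.28

The stratified and pooled comparisons disagree (the standard information pack wins within each department; the mentoring scheme wins overall), so the answer turns on the causal role of department.
Department differs across outreach schemes for reasons unrelated to any effect of the outreach scheme itself, and it separately predicts the outcome — a classic confounder. We must compare within department levels.
Standardising the mentoring scheme to the population department mix: 0.460·670/1144 + 0.540·3/256 = 0.276.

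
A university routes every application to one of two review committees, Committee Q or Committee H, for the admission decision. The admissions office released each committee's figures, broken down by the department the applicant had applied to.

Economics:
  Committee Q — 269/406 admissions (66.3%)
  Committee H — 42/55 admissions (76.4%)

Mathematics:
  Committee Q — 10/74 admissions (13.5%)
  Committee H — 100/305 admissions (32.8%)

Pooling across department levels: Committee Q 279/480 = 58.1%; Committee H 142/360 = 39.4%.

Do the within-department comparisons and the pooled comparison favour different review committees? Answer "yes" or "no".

yes

Within each department level (Economics 66.3% vs 76.4%; Mathematics 13.5% vs 32.8%), Committee H has the higher rate every time. Pooled: 58.1% vs 39.4% — Committee Q has the higher rate overall. The two comparisons disagree.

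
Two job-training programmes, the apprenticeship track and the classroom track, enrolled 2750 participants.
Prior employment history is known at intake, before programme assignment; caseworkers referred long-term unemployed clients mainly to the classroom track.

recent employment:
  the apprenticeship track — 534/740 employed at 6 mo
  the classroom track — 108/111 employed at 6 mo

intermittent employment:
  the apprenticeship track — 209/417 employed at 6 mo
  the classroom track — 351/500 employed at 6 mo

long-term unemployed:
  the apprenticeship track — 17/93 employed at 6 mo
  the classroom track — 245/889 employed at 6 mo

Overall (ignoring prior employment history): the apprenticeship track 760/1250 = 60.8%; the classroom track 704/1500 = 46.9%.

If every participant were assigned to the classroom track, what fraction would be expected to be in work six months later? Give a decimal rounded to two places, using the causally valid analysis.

0.63

The imbalance in prior employment history arose from how participants were allocated, not from anything the programme did; and prior employment history independently affects the outcome. The pooled gap is confounded — condition on prior employment history.
Standardising the classroom track to the population prior employment history mix: 0.309·108/111 + 0.333·351/500 + 0.357·245/889 = 0.634.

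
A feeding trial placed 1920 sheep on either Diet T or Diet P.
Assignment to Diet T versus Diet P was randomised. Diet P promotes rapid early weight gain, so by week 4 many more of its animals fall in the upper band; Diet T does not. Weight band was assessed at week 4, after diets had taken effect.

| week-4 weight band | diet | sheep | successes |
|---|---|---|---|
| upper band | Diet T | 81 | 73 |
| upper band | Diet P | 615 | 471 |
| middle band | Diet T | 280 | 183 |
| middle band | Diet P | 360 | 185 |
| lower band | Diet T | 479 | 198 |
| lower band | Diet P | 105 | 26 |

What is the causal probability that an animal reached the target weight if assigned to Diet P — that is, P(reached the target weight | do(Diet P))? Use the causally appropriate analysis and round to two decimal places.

0.63

Week-4 weight band is recorded after the diet and is itself shifted by it — it sits on the causal path from diet to outcome. Conditioning on a mediator would strip out part of the effect we want; the pooled comparison gives the total causal effect.
So P(outcome | do(Diet P)) is just the pooled rate for Diet P: 682/1080 = 0.631.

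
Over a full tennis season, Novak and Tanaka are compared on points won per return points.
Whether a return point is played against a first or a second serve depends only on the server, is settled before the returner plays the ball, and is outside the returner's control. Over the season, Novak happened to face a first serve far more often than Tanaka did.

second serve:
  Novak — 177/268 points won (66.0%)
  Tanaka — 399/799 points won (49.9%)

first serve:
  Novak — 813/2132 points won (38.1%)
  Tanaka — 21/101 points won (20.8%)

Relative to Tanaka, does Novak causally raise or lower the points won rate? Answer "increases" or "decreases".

The stratified and pooled comparisons disagree (Novak wins within each serve type; Tanaka wins overall), so the answer turns on the causal role of serve type.
Here serve type is a common cause — it drives both which player a case falls under and the outcome. The crude comparison mixes populations; the stratum-specific rates are the causally relevant ones.
Within each level — second serve: 66.0% vs 49.9%; first serve: 38.1% vs 20.8% — Novak is higher every time.

increases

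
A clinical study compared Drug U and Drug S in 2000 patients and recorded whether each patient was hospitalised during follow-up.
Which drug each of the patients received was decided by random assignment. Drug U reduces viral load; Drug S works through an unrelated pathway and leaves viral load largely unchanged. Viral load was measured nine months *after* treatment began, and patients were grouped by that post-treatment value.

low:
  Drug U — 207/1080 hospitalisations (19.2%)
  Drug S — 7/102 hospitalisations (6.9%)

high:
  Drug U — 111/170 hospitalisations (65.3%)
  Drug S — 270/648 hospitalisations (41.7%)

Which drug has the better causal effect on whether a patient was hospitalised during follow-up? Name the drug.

Drug U

Drug S is lower inside every viral load stratum but Drug U is lower in aggregate. Whether to stratify depends on how viral load relates to the drug.
Because the drug influences viral load, viral load is a post-treatment mediator, not a confounder. Stratifying on it would bias the estimate; the causal effect is the crude pooled difference.
Pooled: Drug U 25.4% vs Drug S 36.9%; Drug U is lower overall.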